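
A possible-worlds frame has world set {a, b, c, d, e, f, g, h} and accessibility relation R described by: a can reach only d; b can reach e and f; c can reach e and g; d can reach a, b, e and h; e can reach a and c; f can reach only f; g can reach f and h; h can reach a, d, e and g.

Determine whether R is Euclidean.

No

Euclidean: no — b R e and b R f, but not e R f.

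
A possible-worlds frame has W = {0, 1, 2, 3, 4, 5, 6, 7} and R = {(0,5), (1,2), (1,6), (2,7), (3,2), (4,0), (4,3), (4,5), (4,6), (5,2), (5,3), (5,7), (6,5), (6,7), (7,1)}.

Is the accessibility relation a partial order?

No

Reflexive: no — 0 is not related to itself.
Transitive: no — 0 R 5 and 5 R 2, but not 0 R 2.
Antisymmetric: yes — no distinct pair is related both ways.
So R is not a partial order.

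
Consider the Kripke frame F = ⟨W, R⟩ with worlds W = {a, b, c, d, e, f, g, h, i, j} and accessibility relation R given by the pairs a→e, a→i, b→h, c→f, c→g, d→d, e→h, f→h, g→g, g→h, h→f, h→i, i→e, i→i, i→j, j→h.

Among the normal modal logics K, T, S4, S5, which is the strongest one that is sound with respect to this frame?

Reflexive (axiom T): no — a is not related to itself.
Transitive (axiom 4): no — a R e and e R h, but not a R h.
Euclidean (axiom 5): no — a R e and a R i, but not e R i.
So F validates K; T would additionally require R to be reflexive. The strongest is K.

K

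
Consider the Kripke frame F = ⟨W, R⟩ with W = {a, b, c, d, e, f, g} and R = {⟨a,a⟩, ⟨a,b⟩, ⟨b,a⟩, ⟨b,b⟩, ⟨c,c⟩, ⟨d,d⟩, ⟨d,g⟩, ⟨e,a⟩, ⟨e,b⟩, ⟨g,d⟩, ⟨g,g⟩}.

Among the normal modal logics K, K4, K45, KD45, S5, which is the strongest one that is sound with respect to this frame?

K45

Transitive (axiom 4): yes — every two-step R-path is closed by a direct edge.
Euclidean (axiom 5): yes — any two successors of a common world are R-related.
Serial (axiom D): no — f has no R-successor.
Reflexive (axiom T): no — e is not related to itself.
So F validates K, K4, K45; KD45 would additionally require R to be serial. The strongest is K45.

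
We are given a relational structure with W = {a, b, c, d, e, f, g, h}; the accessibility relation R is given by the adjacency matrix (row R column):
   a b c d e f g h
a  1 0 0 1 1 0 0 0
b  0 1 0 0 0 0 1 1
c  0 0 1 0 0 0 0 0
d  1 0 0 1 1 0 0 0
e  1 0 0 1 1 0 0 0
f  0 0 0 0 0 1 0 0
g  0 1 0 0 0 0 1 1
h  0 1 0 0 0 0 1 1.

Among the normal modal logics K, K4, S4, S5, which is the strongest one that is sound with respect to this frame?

S5

Transitive (axiom 4): yes — every two-step R-path is closed by a direct edge.
Reflexive (axiom T): yes — every world is R-related to itself.
Euclidean (axiom 5): yes — any two successors of a common world are R-related.
So F validates K, K4, S4, S5. The strongest is S5.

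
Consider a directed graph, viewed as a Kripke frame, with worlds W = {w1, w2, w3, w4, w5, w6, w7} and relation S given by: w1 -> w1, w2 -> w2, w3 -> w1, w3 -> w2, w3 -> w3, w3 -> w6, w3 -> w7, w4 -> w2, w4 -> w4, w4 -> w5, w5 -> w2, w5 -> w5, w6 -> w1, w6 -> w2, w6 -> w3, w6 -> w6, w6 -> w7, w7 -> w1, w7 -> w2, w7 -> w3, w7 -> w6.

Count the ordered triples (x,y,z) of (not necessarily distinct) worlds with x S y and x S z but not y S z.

Enumerating: (w3,w1,w2), (w3,w1,w3), (w3,w1,w6), (w3,w1,w7), (w3,w2,w1), (w3,w2,w3), (w3,w2,w6), (w3,w2,w7), (w3,w7,w7), (w4,w2,w4), (w4,w2,w5), (w4,w5,w4), … and 16 more.
Total: 28.

28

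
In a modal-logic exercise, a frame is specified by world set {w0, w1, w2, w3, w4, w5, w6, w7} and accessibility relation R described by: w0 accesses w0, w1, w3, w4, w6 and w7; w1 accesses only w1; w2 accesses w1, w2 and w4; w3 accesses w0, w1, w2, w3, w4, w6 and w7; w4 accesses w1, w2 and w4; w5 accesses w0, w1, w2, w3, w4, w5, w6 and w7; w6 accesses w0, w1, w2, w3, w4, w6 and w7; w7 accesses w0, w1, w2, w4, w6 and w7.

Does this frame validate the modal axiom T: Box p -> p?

Yes

The schema T characterises exactly the reflexive frames.
Reflexive: yes — every world is R-related to itself.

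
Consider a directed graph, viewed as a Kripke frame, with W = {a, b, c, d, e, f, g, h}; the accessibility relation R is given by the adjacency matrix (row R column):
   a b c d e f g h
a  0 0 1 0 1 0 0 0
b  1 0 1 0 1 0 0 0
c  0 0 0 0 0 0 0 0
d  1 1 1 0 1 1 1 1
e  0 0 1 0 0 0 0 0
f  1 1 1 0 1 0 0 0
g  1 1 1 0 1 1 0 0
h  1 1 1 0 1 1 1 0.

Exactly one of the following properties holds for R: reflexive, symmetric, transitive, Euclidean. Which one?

Reflexive: no — a is not related to itself.
Symmetric: no — a R c but not c R a.
Transitive: yes — every two-step R-path is closed by a direct edge.
Euclidean: no — a R c and a R e, but not c R e.
Only transitive holds.

transitive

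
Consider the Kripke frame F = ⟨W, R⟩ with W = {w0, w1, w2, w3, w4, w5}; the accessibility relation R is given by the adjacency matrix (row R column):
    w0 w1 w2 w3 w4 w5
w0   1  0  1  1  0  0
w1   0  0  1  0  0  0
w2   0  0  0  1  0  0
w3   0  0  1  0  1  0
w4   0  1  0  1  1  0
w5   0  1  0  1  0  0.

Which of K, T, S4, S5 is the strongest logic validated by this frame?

K

Reflexive (axiom T): no — w1 is not related to itself.
Transitive (axiom 4): no — w0 R w3 and w3 R w4, but not w0 R w4.
Euclidean (axiom 5): no — w3 R w2 and w3 R w4, but not w2 R w4.
So F validates K; T would additionally require R to be reflexive. The strongest is K.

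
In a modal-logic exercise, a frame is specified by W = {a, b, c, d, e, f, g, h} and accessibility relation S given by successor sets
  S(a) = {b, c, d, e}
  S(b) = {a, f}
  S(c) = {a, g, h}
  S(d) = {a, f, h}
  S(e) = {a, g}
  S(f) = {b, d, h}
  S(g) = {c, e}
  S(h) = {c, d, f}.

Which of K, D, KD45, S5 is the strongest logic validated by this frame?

Serial (axiom D): yes — every world has a successor (e.g. a S b).
Euclidean (axiom 5): no — a S b and a S c, but not b S c.
Transitive (axiom 4): no — a S b and b S f, but not a S f.
Reflexive (axiom T): no — a is not related to itself.
So F validates K, D; KD45 would additionally require S to be Euclidean and transitive. The strongest is D.

D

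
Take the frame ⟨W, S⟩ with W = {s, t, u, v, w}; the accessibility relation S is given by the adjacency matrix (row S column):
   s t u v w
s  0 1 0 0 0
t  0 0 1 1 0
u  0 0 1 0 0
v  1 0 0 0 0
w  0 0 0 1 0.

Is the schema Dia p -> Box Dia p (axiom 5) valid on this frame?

By correspondence theory, 5 is valid on a frame iff S is Euclidean.
Euclidean: no — t S u and t S v, but not u S v.

No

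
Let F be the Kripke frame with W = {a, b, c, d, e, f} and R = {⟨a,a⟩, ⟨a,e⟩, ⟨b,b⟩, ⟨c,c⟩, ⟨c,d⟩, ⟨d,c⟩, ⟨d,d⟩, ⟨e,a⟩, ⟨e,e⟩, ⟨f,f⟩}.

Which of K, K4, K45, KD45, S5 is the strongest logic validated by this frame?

S5

Transitive (axiom 4): yes — every two-step R-path is closed by a direct edge.
Euclidean (axiom 5): yes — any two successors of a common world are R-related.
Serial (axiom D): yes — every world has a successor (e.g. a R a).
Reflexive (axiom T): yes — every world is R-related to itself.
So F validates K, K4, K45, KD45, S5. The strongest is S5.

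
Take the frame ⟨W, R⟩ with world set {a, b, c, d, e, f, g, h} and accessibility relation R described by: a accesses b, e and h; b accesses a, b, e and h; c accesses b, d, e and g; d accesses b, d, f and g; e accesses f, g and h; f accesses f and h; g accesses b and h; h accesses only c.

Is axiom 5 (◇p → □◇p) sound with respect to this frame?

No

Axiom 5 corresponds to the accessibility relation being Euclidean.
Euclidean: no — a R e and a R b, but not e R b.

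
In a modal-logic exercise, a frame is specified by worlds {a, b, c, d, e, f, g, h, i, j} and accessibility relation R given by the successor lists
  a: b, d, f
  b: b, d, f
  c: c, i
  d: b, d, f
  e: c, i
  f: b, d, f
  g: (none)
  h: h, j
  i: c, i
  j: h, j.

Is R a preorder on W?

No

Reflexive: no — a is not related to itself.
Transitive: yes — every two-step R-path is closed by a direct edge.
So R is not a preorder.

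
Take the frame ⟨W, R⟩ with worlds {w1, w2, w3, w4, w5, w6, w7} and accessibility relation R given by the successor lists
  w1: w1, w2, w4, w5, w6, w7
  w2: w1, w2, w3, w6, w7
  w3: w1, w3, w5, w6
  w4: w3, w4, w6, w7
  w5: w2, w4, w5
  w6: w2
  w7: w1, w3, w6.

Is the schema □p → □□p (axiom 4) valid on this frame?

By correspondence theory, 4 is valid on a frame iff R is transitive.
Transitive: no — w1 R w2 and w2 R w3, but not w1 R w3.

No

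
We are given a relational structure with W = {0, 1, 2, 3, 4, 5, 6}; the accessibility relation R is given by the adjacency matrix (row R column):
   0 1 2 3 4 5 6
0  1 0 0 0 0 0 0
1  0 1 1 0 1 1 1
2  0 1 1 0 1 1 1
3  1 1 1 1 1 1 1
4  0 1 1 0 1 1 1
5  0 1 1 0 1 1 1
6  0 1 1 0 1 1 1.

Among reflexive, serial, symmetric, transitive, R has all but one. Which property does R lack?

Reflexive: yes — every world is R-related to itself.
Serial: yes — every world has a successor (e.g. 0 R 0).
Symmetric: no — 3 R 0 but not 0 R 3.
Transitive: yes — every two-step R-path is closed by a direct edge.
Only symmetric fails.

symmetric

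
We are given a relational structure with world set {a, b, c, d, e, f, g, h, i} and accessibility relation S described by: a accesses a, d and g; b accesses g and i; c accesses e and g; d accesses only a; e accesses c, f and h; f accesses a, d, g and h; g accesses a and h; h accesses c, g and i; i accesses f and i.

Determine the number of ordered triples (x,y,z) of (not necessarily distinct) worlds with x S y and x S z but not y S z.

39

Enumerating: (a,d,d), (a,d,g), (a,g,d), (a,g,g), (b,g,g), (b,g,i), (b,i,g), (c,e,e), (c,e,g), (c,g,e), (c,g,g), (e,c,c), … and 27 more.
Total: 39.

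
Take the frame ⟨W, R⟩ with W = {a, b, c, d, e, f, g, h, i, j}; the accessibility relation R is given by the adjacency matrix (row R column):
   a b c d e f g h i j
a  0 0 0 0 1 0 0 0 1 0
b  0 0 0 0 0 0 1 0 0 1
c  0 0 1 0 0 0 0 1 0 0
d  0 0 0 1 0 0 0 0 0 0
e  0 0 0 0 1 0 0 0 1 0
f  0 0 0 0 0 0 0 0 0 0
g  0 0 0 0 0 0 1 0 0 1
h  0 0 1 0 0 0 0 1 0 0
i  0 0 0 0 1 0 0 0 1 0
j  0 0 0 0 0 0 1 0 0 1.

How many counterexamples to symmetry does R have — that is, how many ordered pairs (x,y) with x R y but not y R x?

Enumerating: (a,e), (a,i), (b,g), (b,j).

4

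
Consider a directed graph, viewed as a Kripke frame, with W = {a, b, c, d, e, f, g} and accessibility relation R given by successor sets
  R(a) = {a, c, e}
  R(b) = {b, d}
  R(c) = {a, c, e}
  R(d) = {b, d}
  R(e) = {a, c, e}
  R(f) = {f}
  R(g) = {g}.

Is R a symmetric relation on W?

Yes

Symmetric: yes — every pair in R has its reverse in R.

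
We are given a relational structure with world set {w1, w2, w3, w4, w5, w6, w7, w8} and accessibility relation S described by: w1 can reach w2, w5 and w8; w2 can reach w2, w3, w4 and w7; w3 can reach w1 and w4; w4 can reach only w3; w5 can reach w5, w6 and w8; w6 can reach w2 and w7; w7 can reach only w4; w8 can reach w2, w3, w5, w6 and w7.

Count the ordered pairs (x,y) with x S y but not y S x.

15

Enumerating: (w1,w2), (w1,w5), (w1,w8), (w2,w3), (w2,w4), (w2,w7), (w3,w1), (w5,w6), (w6,w2), (w6,w7), (w7,w4), (w8,w2), (w8,w3), (w8,w6), (w8,w7).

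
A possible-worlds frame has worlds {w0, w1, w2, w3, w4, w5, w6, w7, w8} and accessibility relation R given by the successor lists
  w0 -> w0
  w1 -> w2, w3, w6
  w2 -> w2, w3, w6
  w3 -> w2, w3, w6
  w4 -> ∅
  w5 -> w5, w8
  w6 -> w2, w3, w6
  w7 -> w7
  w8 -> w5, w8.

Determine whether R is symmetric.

No

Symmetric: no — w1 R w2 but not w2 R w1.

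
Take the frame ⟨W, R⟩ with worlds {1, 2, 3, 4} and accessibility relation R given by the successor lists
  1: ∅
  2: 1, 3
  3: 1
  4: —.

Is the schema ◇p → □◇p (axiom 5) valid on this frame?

No

Axiom 5 corresponds to the accessibility relation being Euclidean.
Euclidean: no — 2 R 1 and 2 R 3, but not 1 R 3.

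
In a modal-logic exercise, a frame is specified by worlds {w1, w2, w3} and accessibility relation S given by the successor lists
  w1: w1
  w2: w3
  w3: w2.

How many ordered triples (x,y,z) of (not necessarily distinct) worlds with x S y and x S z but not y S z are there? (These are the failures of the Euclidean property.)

2

Enumerating: (w2,w3,w3), (w3,w2,w2).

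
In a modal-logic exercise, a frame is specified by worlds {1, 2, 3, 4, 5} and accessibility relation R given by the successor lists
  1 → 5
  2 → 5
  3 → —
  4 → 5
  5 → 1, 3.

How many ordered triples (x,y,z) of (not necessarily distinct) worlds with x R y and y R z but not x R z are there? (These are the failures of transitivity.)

7

Enumerating: (1,5,1), (1,5,3), (2,5,1), (2,5,3), (4,5,1), (4,5,3), (5,1,5).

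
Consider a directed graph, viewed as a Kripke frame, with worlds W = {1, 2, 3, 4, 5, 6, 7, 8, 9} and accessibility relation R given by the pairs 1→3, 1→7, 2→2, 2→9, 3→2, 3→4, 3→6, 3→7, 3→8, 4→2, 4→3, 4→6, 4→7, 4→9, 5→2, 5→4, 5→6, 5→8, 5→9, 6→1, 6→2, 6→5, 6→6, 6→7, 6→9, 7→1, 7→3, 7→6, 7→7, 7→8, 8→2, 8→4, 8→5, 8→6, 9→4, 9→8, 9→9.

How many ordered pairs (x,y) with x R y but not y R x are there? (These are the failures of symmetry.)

Enumerating: (1,3), (2,9), (3,2), (3,6), (3,8), (4,2), (4,6), (4,7), (5,2), (5,4), (5,9), (6,1), … and 7 more.
Total: 19.

19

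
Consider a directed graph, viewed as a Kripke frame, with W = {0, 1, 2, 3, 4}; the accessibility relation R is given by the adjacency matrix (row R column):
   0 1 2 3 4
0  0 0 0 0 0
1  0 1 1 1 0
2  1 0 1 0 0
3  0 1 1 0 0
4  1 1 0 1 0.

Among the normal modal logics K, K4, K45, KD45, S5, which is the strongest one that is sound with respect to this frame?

K

Transitive (axiom 4): no — 1 R 2 and 2 R 0, but not 1 R 0.
Euclidean (axiom 5): no — 1 R 2 and 1 R 3, but not 2 R 3.
Serial (axiom D): no — 0 has no R-successor.
Reflexive (axiom T): no — 0 is not related to itself.
So F validates K; K4 would additionally require R to be transitive. The strongest is K.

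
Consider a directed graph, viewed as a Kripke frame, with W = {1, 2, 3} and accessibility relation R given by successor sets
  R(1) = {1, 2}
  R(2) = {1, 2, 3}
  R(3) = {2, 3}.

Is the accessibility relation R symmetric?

Yes

Symmetric: yes — every pair in R has its reverse in R.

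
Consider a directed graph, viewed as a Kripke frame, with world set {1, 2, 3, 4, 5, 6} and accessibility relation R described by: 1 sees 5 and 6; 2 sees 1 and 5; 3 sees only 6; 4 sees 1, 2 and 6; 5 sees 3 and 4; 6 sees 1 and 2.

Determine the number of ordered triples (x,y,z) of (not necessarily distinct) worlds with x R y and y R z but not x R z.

18

Enumerating: (1,5,3), (1,5,4), (1,6,1), (1,6,2), (2,1,6), (2,5,3), (2,5,4), (3,6,1), (3,6,2), (4,1,5), (4,2,5), (5,3,6), (5,4,1), (5,4,2), (5,4,6), (6,1,5), (6,1,6), (6,2,5).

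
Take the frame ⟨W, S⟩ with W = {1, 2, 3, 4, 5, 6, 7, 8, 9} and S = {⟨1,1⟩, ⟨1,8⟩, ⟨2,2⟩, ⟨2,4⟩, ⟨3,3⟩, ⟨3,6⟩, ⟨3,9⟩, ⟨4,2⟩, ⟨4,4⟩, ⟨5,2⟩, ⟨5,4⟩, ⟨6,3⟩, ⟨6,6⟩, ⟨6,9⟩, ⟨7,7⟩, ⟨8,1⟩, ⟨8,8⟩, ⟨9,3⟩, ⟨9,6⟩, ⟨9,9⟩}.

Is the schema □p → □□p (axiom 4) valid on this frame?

Yes

The schema 4 characterises exactly the transitive frames.
Transitive: yes — every two-step S-path is closed by a direct edge.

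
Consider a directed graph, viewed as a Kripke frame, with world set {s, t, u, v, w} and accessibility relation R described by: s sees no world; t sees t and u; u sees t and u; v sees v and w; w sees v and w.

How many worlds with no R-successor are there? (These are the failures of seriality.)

1

Enumerating: s.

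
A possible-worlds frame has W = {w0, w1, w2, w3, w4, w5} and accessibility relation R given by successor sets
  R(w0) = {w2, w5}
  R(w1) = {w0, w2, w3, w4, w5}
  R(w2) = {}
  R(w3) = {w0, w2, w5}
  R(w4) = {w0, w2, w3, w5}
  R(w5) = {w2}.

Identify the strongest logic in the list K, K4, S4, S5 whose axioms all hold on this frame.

K4

Transitive (axiom 4): yes — every two-step R-path is closed by a direct edge.
Reflexive (axiom T): no — w0 is not related to itself.
Euclidean (axiom 5): no — w0 R w2 and w0 R w5, but not w2 R w5.
So F validates K, K4; S4 would additionally require R to be reflexive. The strongest is K4.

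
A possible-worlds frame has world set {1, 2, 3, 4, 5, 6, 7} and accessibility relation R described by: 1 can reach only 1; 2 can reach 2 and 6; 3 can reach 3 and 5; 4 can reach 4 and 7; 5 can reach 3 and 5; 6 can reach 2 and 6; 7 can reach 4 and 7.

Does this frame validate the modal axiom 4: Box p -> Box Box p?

Axiom 4 corresponds to the accessibility relation being transitive.
Transitive: yes — every two-step R-path is closed by a direct edge.

Yes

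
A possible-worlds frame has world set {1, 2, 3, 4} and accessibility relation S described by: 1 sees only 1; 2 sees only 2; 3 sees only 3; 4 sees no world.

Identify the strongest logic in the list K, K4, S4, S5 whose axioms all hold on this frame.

Transitive (axiom 4): yes — every two-step S-path is closed by a direct edge.
Reflexive (axiom T): no — 4 is not related to itself.
Euclidean (axiom 5): yes — any two successors of a common world are S-related.
So F validates K, K4; S4 would additionally require S to be reflexive. The strongest is K4.

K4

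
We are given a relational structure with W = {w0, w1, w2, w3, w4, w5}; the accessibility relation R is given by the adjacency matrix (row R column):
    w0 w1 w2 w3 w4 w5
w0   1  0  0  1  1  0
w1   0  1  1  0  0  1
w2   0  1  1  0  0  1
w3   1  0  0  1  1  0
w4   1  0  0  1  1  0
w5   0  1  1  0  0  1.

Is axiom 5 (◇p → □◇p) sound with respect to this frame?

Yes

The schema 5 characterises exactly the Euclidean frames.
Euclidean: yes — any two successors of a common world are R-related.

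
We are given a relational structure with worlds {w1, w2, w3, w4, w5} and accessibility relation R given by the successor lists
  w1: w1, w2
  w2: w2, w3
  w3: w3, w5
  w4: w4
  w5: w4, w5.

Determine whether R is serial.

Yes

Serial: yes — every world has a successor (e.g. w1 R w1).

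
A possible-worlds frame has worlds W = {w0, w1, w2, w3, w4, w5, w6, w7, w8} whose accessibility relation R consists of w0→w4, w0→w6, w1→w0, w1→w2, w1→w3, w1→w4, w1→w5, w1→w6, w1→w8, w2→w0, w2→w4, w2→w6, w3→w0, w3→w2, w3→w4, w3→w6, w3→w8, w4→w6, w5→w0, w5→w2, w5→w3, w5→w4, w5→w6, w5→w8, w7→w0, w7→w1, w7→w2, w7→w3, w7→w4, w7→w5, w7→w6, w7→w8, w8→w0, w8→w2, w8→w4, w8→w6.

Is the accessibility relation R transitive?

Transitive: yes — every two-step R-path is closed by a direct edge.

Yes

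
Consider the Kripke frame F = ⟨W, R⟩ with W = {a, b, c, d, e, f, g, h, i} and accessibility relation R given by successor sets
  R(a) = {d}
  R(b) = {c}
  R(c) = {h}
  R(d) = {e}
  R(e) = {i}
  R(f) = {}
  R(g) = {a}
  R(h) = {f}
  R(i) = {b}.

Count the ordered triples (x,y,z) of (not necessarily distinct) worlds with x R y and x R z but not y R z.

8

Enumerating: (a,d,d), (b,c,c), (c,h,h), (d,e,e), (e,i,i), (g,a,a), (h,f,f), (i,b,b).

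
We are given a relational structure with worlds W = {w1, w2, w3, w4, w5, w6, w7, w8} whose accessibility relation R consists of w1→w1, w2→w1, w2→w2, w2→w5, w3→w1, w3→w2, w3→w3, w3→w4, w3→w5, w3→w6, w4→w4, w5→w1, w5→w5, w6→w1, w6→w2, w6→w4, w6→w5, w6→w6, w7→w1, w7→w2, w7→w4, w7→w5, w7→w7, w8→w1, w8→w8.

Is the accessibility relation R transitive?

Transitive: yes — every two-step R-path is closed by a direct edge.

Yes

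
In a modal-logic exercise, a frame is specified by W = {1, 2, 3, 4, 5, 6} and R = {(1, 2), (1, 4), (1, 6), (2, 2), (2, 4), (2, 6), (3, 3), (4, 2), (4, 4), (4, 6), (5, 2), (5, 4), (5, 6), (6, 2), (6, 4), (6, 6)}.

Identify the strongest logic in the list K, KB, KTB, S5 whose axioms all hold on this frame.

Symmetric (axiom B): no — 1 R 2 but not 2 R 1.
Reflexive (axiom T): no — 1 is not related to itself.
Euclidean (axiom 5): yes — any two successors of a common world are R-related.
So F validates K; KB would additionally require R to be symmetric. The strongest is K.

K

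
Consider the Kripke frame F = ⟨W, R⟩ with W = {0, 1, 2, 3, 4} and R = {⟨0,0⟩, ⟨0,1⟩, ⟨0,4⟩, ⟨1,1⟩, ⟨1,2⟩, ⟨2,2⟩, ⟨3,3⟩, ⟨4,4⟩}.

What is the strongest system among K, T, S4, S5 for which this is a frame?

Reflexive (axiom T): yes — every world is R-related to itself.
Transitive (axiom 4): no — 0 R 1 and 1 R 2, but not 0 R 2.
Euclidean (axiom 5): no — 0 R 1 and 0 R 4, but not 1 R 4.
So F validates K, T; S4 would additionally require R to be transitive. The strongest is T.

T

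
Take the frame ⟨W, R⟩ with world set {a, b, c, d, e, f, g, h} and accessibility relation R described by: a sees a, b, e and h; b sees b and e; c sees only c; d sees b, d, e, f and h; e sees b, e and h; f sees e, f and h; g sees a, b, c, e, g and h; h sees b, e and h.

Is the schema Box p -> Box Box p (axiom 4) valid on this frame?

No

The schema 4 characterises exactly the transitive frames.
Transitive: no — b R e and e R h, but not b R h.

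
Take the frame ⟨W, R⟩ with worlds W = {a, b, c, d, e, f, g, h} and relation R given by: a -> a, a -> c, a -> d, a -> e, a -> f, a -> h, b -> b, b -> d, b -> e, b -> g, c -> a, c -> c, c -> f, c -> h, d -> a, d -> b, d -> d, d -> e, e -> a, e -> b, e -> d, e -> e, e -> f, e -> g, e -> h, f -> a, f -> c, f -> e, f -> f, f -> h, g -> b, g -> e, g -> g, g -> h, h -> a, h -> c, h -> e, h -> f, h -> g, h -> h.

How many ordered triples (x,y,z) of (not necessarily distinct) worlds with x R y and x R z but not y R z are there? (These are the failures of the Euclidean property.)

40

Enumerating: (a,c,d), (a,c,e), (a,d,c), (a,d,f), (a,d,h), (a,e,c), (a,f,d), (a,h,d), (b,d,g), (b,g,d), (d,a,b), (d,b,a), … and 28 more.
Total: 40.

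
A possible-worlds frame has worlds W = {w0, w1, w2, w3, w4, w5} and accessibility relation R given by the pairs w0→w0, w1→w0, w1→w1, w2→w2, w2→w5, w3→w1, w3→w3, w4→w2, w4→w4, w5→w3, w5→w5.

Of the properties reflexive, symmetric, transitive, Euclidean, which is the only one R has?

reflexive

Reflexive: yes — every world is R-related to itself.
Symmetric: no — w1 R w0 but not w0 R w1.
Transitive: no — w2 R w5 and w5 R w3, but not w2 R w3.
Euclidean: no — w1 R w0 and w1 R w1, but not w0 R w1.
Only reflexive holds.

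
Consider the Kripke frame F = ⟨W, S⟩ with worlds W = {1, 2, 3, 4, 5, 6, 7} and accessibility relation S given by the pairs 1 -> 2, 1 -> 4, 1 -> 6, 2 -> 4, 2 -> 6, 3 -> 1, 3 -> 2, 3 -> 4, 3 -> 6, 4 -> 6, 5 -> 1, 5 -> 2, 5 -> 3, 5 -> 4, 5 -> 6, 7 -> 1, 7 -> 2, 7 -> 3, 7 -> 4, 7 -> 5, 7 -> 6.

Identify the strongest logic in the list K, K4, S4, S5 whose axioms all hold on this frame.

Transitive (axiom 4): yes — every two-step S-path is closed by a direct edge.
Reflexive (axiom T): no — 1 is not related to itself.
Euclidean (axiom 5): no — 1 S 4 and 1 S 2, but not 4 S 2.
So F validates K, K4; S4 would additionally require S to be reflexive. The strongest is K4.

K4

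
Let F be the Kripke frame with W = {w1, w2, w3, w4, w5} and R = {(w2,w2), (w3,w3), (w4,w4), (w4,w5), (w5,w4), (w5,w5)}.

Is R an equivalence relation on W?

Reflexive: no — w1 is not related to itself.
Symmetric: yes — every pair in R has its reverse in R.
Transitive: yes — every two-step R-path is closed by a direct edge.
So R is not an equivalence relation.

No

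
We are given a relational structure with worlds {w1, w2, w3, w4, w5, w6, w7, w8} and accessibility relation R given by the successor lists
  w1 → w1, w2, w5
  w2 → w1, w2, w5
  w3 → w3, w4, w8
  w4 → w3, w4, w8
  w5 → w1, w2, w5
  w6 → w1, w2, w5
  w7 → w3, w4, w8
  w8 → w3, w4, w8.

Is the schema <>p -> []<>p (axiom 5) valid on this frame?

Axiom 5 corresponds to the accessibility relation being Euclidean.
Euclidean: yes — any two successors of a common world are R-related.

Yes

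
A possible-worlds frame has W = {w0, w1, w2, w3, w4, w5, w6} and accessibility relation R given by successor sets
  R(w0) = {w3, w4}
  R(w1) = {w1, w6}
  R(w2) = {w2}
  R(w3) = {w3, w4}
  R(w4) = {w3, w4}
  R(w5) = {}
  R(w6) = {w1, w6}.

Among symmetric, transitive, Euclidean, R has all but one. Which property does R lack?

Symmetric: no — w0 R w3 but not w3 R w0.
Transitive: yes — every two-step R-path is closed by a direct edge.
Euclidean: yes — any two successors of a common world are R-related.
Only symmetric fails.

symmetric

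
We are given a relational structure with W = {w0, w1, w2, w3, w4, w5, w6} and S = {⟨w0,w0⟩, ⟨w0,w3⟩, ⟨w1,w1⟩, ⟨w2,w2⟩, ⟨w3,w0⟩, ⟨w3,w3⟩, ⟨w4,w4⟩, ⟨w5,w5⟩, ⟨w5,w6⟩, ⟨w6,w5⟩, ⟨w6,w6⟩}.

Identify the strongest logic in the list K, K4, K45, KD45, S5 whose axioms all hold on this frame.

S5

Transitive (axiom 4): yes — every two-step S-path is closed by a direct edge.
Euclidean (axiom 5): yes — any two successors of a common world are S-related.
Serial (axiom D): yes — every world has a successor (e.g. w0 S w0).
Reflexive (axiom T): yes — every world is S-related to itself.
So F validates K, K4, K45, KD45, S5. The strongest is S5.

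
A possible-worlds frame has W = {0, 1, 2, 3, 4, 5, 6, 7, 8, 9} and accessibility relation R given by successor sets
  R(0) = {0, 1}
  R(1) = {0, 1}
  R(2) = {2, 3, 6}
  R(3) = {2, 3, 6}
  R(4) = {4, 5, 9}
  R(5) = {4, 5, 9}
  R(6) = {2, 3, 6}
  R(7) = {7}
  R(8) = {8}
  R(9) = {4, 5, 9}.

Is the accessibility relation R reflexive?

Yes

Reflexive: yes — every world is R-related to itself.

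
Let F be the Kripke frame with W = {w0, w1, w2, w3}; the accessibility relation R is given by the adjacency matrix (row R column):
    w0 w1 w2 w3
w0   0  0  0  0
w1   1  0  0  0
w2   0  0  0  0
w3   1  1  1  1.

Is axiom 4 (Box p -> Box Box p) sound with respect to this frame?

Yes

By correspondence theory, 4 is valid on a frame iff R is transitive.
Transitive: yes — every two-step R-path is closed by a direct edge.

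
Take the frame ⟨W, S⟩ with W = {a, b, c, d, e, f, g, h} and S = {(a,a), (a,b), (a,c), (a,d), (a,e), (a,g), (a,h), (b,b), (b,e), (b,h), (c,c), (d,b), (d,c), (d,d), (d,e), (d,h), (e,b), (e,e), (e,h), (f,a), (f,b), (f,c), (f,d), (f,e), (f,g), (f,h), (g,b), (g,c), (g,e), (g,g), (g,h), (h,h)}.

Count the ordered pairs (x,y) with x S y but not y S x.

23

Enumerating: (a,b), (a,c), (a,d), (a,e), (a,g), (a,h), (b,h), (d,b), (d,c), (d,e), (d,h), (e,h), … and 11 more.
Total: 23.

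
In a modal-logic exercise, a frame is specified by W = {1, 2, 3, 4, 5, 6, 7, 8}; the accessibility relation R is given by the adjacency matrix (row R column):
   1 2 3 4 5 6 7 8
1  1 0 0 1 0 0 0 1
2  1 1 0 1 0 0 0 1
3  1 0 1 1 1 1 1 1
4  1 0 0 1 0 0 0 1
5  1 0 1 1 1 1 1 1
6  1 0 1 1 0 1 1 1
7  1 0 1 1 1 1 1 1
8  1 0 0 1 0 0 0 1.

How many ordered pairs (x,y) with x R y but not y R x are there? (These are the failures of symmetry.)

Enumerating: (2,1), (2,4), (2,8), (3,1), (3,4), (3,8), (5,1), (5,4), (5,6), (5,8), (6,1), (6,4), (6,8), (7,1), (7,4), (7,8).

16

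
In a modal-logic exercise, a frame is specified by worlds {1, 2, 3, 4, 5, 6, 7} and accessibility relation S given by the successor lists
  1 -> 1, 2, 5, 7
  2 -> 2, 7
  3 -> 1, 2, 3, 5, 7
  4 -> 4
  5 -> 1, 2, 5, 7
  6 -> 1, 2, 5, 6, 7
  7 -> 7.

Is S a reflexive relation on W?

Yes

Reflexive: yes — every world is S-related to itself.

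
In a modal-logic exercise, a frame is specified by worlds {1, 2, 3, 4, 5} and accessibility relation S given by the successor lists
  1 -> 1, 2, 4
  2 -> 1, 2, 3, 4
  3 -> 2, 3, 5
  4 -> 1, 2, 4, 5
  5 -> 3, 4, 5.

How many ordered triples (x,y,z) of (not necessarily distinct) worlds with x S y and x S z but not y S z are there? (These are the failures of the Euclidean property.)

12

Enumerating: (2,1,3), (2,3,1), (2,3,4), (2,4,3), (3,2,5), (3,5,2), (4,1,5), (4,2,5), (4,5,1), (4,5,2), (5,3,4), (5,4,3).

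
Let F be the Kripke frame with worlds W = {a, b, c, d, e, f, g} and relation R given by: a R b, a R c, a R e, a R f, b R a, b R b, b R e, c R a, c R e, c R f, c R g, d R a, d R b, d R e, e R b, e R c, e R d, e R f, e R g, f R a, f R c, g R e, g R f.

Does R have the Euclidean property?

Euclidean: no — a R b and a R c, but not b R c.

No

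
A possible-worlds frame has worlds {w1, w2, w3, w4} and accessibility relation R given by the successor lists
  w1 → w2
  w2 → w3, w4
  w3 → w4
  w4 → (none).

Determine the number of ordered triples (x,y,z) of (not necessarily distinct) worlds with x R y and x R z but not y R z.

Enumerating: (w1,w2,w2), (w2,w3,w3), (w2,w4,w3), (w2,w4,w4), (w3,w4,w4).

5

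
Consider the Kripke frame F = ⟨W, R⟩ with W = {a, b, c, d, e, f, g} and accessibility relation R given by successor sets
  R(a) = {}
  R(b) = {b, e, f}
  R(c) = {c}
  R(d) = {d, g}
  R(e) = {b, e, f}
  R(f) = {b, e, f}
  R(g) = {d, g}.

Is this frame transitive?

Yes

Transitive: yes — every two-step R-path is closed by a direct edge.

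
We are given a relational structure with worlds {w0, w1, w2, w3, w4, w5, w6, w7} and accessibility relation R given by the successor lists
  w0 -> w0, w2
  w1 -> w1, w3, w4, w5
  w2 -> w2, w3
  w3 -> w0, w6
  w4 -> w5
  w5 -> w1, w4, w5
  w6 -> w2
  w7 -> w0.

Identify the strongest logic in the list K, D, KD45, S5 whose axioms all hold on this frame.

Serial (axiom D): yes — every world has a successor (e.g. w0 R w0).
Euclidean (axiom 5): no — w1 R w3 and w1 R w4, but not w3 R w4.
Transitive (axiom 4): no — w0 R w2 and w2 R w3, but not w0 R w3.
Reflexive (axiom T): no — w3 is not related to itself.
So F validates K, D; KD45 would additionally require R to be Euclidean and transitive. The strongest is D.

D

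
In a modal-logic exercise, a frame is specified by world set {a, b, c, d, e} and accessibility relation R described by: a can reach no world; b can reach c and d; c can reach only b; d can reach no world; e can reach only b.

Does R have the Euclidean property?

Euclidean: no — b R c and b R d, but not c R d.

No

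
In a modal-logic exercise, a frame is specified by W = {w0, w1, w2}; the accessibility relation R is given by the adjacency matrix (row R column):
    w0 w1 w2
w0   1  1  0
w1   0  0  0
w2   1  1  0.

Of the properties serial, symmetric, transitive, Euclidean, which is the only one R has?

transitive

Serial: no — w1 has no R-successor.
Symmetric: no — w0 R w1 but not w1 R w0.
Transitive: yes — every two-step R-path is closed by a direct edge.
Euclidean: no — w2 R w1 and w2 R w0, but not w1 R w0.
Only transitive holds.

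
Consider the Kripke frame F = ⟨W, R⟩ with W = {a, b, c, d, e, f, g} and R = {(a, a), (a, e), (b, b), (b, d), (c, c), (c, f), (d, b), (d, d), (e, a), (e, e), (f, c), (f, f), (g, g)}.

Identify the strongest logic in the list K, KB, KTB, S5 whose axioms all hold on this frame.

Symmetric (axiom B): yes — every pair in R has its reverse in R.
Reflexive (axiom T): yes — every world is R-related to itself.
Euclidean (axiom 5): yes — any two successors of a common world are R-related.
So F validates K, KB, KTB, S5. The strongest is S5.

S5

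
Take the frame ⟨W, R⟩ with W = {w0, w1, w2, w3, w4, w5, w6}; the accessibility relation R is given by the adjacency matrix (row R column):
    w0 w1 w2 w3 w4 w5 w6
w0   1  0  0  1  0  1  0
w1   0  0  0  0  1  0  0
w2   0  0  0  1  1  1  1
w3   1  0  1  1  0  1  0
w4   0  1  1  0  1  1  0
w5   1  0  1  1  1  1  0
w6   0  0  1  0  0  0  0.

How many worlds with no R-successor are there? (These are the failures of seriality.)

0

R is serial; there are no such worlds.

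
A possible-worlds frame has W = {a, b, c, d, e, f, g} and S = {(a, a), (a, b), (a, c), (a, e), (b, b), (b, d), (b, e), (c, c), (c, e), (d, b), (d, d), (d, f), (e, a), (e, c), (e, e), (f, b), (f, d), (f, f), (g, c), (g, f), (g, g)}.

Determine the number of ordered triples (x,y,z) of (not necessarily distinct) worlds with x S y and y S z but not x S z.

Enumerating: (a,b,d), (b,d,f), (b,e,a), (b,e,c), (c,e,a), (d,b,e), (e,a,b), (f,b,e), (g,c,e), (g,f,b), (g,f,d).

11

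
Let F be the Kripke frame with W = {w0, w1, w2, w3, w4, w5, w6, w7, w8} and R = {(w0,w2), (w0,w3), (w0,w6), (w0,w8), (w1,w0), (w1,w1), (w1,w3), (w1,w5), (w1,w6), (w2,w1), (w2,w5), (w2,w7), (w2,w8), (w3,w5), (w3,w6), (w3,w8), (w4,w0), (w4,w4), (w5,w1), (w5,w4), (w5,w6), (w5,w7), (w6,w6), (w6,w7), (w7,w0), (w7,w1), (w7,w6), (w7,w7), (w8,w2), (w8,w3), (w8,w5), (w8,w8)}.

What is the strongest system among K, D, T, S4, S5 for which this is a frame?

D

Serial (axiom D): yes — every world has a successor (e.g. w0 R w2).
Reflexive (axiom T): no — w0 is not related to itself.
Transitive (axiom 4): no — w0 R w2 and w2 R w1, but not w0 R w1.
Euclidean (axiom 5): no — w0 R w2 and w0 R w3, but not w2 R w3.
So F validates K, D; T would additionally require R to be reflexive. The strongest is D.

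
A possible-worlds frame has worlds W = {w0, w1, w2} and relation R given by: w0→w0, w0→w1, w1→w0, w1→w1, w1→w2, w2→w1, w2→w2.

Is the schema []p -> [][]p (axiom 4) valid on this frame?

By correspondence theory, 4 is valid on a frame iff R is transitive.
Transitive: no — w0 R w1 and w1 R w2, but not w0 R w2.

No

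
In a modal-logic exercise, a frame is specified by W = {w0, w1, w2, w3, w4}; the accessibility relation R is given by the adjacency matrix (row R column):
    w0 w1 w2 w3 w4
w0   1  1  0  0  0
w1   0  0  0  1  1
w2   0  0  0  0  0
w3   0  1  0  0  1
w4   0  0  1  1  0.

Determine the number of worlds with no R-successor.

Enumerating: w2.

1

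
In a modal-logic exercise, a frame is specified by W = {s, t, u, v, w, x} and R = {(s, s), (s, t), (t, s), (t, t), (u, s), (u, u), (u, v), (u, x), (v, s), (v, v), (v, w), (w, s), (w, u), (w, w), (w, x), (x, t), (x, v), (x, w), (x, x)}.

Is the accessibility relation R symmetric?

No

Symmetric: no — u R s but not s R u.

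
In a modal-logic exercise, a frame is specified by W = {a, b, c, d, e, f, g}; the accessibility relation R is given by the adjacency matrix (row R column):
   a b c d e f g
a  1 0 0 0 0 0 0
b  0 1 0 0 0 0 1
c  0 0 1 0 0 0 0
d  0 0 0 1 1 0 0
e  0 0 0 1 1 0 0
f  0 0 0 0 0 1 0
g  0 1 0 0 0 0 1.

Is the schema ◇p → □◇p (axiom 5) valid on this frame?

Yes

By correspondence theory, 5 is valid on a frame iff R is Euclidean.
Euclidean: yes — any two successors of a common world are R-related.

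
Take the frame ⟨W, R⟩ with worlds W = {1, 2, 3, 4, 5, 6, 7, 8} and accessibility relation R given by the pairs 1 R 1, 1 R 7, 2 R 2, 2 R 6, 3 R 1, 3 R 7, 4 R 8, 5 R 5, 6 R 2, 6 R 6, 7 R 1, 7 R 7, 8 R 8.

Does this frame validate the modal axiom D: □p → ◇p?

By correspondence theory, D is valid on a frame iff R is serial.
Serial: yes — every world has a successor (e.g. 1 R 1).

Yes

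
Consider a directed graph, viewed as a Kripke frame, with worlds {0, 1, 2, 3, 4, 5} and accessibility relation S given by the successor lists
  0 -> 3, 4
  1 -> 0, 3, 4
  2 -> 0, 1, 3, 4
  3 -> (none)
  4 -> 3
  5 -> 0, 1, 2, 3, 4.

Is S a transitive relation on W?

Yes

Transitive: yes — every two-step S-path is closed by a direct edge.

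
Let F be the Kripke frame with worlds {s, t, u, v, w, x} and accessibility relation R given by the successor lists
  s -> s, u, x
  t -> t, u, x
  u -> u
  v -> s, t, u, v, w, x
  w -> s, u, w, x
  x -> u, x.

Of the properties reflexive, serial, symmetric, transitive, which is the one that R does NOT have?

symmetric

Reflexive: yes — every world is R-related to itself.
Serial: yes — every world has a successor (e.g. s R s).
Symmetric: no — s R u but not u R s.
Transitive: yes — every two-step R-path is closed by a direct edge.
Only symmetric fails.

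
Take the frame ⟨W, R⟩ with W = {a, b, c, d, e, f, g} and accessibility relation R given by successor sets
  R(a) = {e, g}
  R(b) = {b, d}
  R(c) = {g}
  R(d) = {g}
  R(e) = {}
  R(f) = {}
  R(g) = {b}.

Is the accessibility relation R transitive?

Transitive: no — a R g and g R b, but not a R b.

No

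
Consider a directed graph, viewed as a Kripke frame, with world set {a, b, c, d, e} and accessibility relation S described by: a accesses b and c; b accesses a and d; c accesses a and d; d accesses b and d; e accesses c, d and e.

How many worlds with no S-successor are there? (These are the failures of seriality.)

0

S is serial; there are no such worlds.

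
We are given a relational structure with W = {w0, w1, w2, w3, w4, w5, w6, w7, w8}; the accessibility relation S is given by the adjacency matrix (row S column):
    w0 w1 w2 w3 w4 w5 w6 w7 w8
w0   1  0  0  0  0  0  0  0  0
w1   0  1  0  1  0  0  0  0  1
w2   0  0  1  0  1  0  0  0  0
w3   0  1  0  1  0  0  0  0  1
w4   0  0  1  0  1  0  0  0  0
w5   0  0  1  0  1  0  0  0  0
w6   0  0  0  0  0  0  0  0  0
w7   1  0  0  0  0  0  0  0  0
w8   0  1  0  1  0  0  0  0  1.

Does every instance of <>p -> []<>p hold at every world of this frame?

By correspondence theory, 5 is valid on a frame iff S is Euclidean.
Euclidean: yes — any two successors of a common world are S-related.

Yes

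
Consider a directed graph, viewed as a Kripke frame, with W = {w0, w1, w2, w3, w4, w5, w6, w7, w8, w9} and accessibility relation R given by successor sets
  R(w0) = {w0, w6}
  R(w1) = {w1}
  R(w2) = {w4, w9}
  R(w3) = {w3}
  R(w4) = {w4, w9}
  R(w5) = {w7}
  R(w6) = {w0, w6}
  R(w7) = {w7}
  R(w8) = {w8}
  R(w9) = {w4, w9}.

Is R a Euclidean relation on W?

Euclidean: yes — any two successors of a common world are R-related.

Yes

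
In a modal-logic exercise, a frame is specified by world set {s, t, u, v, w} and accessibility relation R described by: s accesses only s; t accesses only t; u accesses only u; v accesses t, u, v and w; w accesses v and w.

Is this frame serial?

Serial: yes — every world has a successor (e.g. s R s).

Yes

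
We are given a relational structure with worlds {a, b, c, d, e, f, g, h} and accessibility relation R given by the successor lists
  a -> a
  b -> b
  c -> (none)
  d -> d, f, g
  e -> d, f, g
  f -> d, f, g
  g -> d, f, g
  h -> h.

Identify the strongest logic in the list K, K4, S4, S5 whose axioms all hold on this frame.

Transitive (axiom 4): yes — every two-step R-path is closed by a direct edge.
Reflexive (axiom T): no — c is not related to itself.
Euclidean (axiom 5): yes — any two successors of a common world are R-related.
So F validates K, K4; S4 would additionally require R to be reflexive. The strongest is K4.

K4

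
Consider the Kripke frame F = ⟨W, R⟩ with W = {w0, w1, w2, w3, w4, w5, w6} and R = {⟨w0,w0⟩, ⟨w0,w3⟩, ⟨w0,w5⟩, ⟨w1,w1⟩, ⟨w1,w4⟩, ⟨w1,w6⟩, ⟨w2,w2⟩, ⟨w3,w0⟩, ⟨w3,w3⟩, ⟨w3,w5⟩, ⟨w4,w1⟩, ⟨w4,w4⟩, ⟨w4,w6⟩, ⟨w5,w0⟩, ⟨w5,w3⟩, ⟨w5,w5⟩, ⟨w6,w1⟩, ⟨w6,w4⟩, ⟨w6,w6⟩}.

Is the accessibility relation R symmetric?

Yes

Symmetric: yes — every pair in R has its reverse in R.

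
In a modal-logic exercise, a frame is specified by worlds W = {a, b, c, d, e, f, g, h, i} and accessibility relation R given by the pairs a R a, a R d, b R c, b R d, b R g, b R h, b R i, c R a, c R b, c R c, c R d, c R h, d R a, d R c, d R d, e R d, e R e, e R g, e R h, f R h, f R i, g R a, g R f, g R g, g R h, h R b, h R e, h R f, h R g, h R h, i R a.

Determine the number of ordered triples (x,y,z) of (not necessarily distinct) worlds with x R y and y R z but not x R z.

39

Enumerating: (a,d,c), (b,c,a), (b,c,b), (b,d,a), (b,g,a), (b,g,f), (b,h,b), (b,h,e), (b,h,f), (b,i,a), (c,b,g), (c,b,i), … and 27 more.
Total: 39.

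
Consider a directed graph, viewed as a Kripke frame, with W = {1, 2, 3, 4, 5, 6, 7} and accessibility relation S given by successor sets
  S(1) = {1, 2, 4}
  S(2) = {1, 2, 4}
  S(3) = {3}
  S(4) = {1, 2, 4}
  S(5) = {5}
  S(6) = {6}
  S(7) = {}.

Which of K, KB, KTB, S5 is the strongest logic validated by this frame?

KB

Symmetric (axiom B): yes — every pair in S has its reverse in S.
Reflexive (axiom T): no — 7 is not related to itself.
Euclidean (axiom 5): yes — any two successors of a common world are S-related.
So F validates K, KB; KTB would additionally require S to be reflexive. The strongest is KB.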